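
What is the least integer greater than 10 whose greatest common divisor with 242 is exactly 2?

gcd(t, 242) = 2 forces 2 | t; write t = 2s. Then gcd(2s, 2·121) = 2·gcd(s, 121), so need gcd(s, 121) = 1.
2s > 10 gives s ≥ 6. The least s ≥ 6 coprime to 121 is 6, so t = 2·6 = 12.

12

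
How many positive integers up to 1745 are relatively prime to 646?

Prime factors of 646: 2, 17, 19. Count integers ≤ 1745 divisible by none of them.
By inclusion–exclusion: 1745 − ⌊1745/2⌋ − ⌊1745/17⌋ − ⌊1745/19⌋ + ⌊1745/34⌋ + ⌊1745/38⌋ + ⌊1745/323⌋ − ⌊1745/646⌋ = 779.

779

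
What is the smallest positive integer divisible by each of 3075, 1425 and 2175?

1694325

lcm(3075, 1425) = 3075·1425/gcd = 4381875/75 = 58425
lcm(58425, 2175) = 58425·2175/gcd = 127074375/75 = 1694325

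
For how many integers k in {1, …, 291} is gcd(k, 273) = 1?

273 = 3·7·13. Inclusion–exclusion on these primes:
291 − ⌊291/3⌋ − ⌊291/7⌋ − ⌊291/13⌋ + ⌊291/21⌋ + ⌊291/39⌋ + ⌊291/91⌋ − ⌊291/273⌋ = 153

153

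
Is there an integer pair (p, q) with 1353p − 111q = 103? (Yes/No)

No

By Bézout, 1353p − 111q = 103 has integer solutions iff gcd(1353, 111) | 103.
Euclid: 1353 = 12·111 + 21; 111 = 5·21 + 6; 21 = 3·6 + 3; 6 = 2·3 + 0. gcd = 3; 103 mod 3 = 1. No.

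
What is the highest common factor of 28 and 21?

7

Euclid: 28 = 1·21 + 7; 21 = 3·7 + 0. Last nonzero remainder: 7.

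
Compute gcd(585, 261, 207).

9

gcd(585, 261): 585 = 2·261 + 63; 261 = 4·63 + 9; 63 = 7·9 + 0 → 9
gcd(9, 207): 207 = 23·9 + 0 → 9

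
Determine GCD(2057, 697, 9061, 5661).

gcd(2057, 697): 2057 = 2·697 + 663; 697 = 1·663 + 34; 663 = 19·34 + 17; 34 = 2·17 + 0 → 17
gcd(17, 9061): 9061 = 533·17 + 0 → 17
gcd(17, 5661): 5661 = 333·17 + 0 → 17

17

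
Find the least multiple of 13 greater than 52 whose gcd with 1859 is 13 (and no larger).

Multiples of 13 above 52: 13·5, 13·6, … . Need the cofactor coprime to 1859/13 = 143.
Checking s = 5, 6, … the first with gcd(s, 143) = 1 is s = 5, giving 65.

65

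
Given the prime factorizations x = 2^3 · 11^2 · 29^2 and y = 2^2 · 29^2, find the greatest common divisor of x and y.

3364

min exponent per shared prime: 2^2 · 29^2 = 3364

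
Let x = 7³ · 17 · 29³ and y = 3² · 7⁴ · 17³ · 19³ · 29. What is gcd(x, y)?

min exponent per shared prime: 7³ · 17 · 29 = 169099

169099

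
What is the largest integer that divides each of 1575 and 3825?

225

1575 = 3² · 5² · 7
3825 = 3² · 5² · 17
Common: 3² · 5² = 225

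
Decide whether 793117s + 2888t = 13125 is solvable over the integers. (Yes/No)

No

gcd(793117, 2888): 793117 = 274·2888 + 1805; 2888 = 1·1805 + 1083; 1805 = 1·1083 + 722; 1083 = 1·722 + 361; 722 = 2·361 + 0 → 361
361 does not divide 13125, so a solution does not exist.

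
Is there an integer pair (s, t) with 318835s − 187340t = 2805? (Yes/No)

Yes

By Bézout, 318835s − 187340t = 2805 has integer solutions iff gcd(318835, 187340) | 2805.
Euclid: 318835 = 1·187340 + 131495; 187340 = 1·131495 + 55845; 131495 = 2·55845 + 19805; 55845 = 2·19805 + 16235; 19805 = 1·16235 + 3570; 16235 = 4·3570 + 1955; 3570 = 1·1955 + 1615; 1955 = 1·1615 + 340; 1615 = 4·340 + 255; 340 = 1·255 + 85; 255 = 3·85 + 0. gcd = 85; 2805 mod 85 = 0. Yes.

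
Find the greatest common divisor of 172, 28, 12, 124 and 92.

gcd(172, 28): 172 = 6·28 + 4; 28 = 7·4 + 0 → 4
gcd(4, 12): 12 = 3·4 + 0 → 4
gcd(4, 124): 124 = 31·4 + 0 → 4
gcd(4, 92): 92 = 23·4 + 0 → 4

4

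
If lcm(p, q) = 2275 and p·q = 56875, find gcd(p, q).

25

gcd·lcm = product, so gcd = 56875/2275 = 25.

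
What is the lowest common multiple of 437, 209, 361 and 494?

2374658

437 = 19 · 23; 209 = 11 · 19; 361 = 19²; 494 = 2 · 13 · 19
lcm takes max exponent of each prime: 2 · 11 · 13 · 19² · 23 = 2374658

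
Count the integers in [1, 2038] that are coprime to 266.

266 = 2·7·19. Inclusion–exclusion on these primes:
2038 − ⌊2038/2⌋ − ⌊2038/7⌋ − ⌊2038/19⌋ + ⌊2038/14⌋ + ⌊2038/38⌋ + ⌊2038/133⌋ − ⌊2038/266⌋ = 827

827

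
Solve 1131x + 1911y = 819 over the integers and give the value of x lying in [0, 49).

21

gcd(1131, 1911) = 39 (Euclid: 1911 = 1·1131 + 780; 1131 = 1·780 + 351; 780 = 2·351 + 78; 351 = 4·78 + 39; 78 = 2·39 + 0), and 39 | 819.
Extended Euclid: 1131·(22) + 1911·(-13) = 39. Scale by 21: x₀ = 462.
General solution x = x₀ + 49t; reducing mod 49 gives x = 21 (and y = -12).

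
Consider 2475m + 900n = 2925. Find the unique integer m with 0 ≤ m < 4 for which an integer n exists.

3

Euclid: 2475 = 2·900 + 675; 900 = 1·675 + 225; 675 = 3·225 + 0 → gcd = 225; 2925 = 225·13.
Back-substitution yields 2475·(-1) + 900·(3) = 225, so one solution is m = -1·13 = -13, n = 3·13 = 39.
Solutions in m differ by 900/225 = 4; the one in [0, 4) is -13 mod 4 = 3.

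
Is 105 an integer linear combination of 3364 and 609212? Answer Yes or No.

No

gcd(3364, 609212): 609212 = 181·3364 + 328; 3364 = 10·328 + 84; 328 = 3·84 + 76; 84 = 1·76 + 8; 76 = 9·8 + 4; 8 = 2·4 + 0 → 4
4 does not divide 105, so a solution does not exist.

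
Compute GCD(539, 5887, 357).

gcd(539, 5887): 5887 = 10·539 + 497; 539 = 1·497 + 42; 497 = 11·42 + 35; 42 = 1·35 + 7; 35 = 5·7 + 0 → 7
gcd(7, 357): 357 = 51·7 + 0 → 7

7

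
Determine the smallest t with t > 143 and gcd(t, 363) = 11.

Multiples of 11 above 143: 11·14, 11·15, … . Need the cofactor coprime to 363/11 = 33.
Checking s = 14, 15, … the first with gcd(s, 33) = 1 is s = 14, giving 154.

154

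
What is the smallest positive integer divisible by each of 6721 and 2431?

114257

gcd first: 6721 = 2·2431 + 1859; 2431 = 1·1859 + 572; 1859 = 3·572 + 143; 572 = 4·143 + 0 → gcd = 143
lcm = 6721·2431/gcd = 16338751/143 = 114257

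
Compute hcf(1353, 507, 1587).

gcd(1353, 507): 1353 = 2·507 + 339; 507 = 1·339 + 168; 339 = 2·168 + 3; 168 = 56·3 + 0 → 3
gcd(3, 1587): 1587 = 529·3 + 0 → 3

3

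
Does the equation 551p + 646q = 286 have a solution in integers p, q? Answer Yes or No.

No

gcd(551, 646): 646 = 1·551 + 95; 551 = 5·95 + 76; 95 = 1·76 + 19; 76 = 4·19 + 0 → 19
19 does not divide 286, so a solution does not exist.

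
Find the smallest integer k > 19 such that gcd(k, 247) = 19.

38

Multiples of 19 above 19: 19·2, 19·3, … . Need the cofactor coprime to 247/19 = 13.
Checking s = 2, 3, … the first with gcd(s, 13) = 1 is s = 2, giving 38.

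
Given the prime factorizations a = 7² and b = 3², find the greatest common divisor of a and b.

min exponent per shared prime: (none) = 1

1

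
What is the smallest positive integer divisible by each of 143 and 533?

143 = 11 · 13; 533 = 13 · 41
max exponents: 11 · 13 · 41 = 5863

5863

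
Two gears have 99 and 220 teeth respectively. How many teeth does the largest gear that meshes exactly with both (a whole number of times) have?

99 = 3² · 11
220 = 2² · 5 · 11
Common: 11 = 11

11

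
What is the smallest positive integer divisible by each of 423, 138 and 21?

lcm(423, 138) = 423·138/gcd = 58374/3 = 19458
lcm(19458, 21) = 19458·21/gcd = 408618/3 = 136206

136206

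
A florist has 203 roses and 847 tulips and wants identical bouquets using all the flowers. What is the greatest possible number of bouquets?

Euclid: 847 = 4·203 + 35; 203 = 5·35 + 28; 35 = 1·28 + 7; 28 = 4·7 + 0. Last nonzero remainder: 7.

7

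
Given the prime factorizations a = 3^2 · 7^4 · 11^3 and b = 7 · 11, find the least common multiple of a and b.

max exponent per prime: 3^2 · 7^4 · 11^3 = 28761579

28761579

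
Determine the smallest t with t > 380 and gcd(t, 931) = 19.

gcd(t, 931) = 19 forces 19 | t; write t = 19s. Then gcd(19s, 19·49) = 19·gcd(s, 49), so need gcd(s, 49) = 1.
19s > 380 gives s ≥ 21. The least s ≥ 21 coprime to 49 is 22, so t = 19·22 = 418.

418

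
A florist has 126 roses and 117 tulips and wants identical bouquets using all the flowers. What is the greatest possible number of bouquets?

9

Euclid: 126 = 1·117 + 9; 117 = 13·9 + 0. Last nonzero remainder: 9.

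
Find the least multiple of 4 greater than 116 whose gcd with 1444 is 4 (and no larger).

120

1444 = 4·361. Any k with gcd(k, 1444) = 4 is a multiple of 4, say 4s, with s coprime to 361.
Need s > 116/4, so s ≥ 30. First s ≥ 30 with gcd(s, 361) = 1 is s = 30. Thus k = 4·30 = 120.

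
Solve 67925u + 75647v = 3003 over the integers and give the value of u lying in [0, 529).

29

gcd(67925, 75647) = 143 (Euclid: 75647 = 1·67925 + 7722; 67925 = 8·7722 + 6149; 7722 = 1·6149 + 1573; 6149 = 3·1573 + 1430; 1573 = 1·1430 + 143; 1430 = 10·143 + 0), and 143 | 3003.
Extended Euclid: 67925·(-49) + 75647·(44) = 143. Scale by 21: u₀ = -1029.
General solution u = u₀ + 529t; reducing mod 529 gives u = 29 (and v = -26).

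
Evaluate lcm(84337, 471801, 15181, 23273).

260129919145767

lcm(84337, 471801) = 84337·471801/gcd = 39790280937/187 = 212782251
lcm(212782251, 15181) = 212782251·15181/gcd = 3230247352431/17 = 190014550143
lcm(190014550143, 23273) = 190014550143·23273/gcd = 4422208625478039/17 = 260129919145767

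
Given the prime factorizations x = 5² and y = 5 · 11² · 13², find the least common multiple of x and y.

max exponent per prime: 5² · 11² · 13² = 511225

511225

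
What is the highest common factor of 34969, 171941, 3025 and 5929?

121

gcd(34969, 171941): 171941 = 4·34969 + 32065; 34969 = 1·32065 + 2904; 32065 = 11·2904 + 121; 2904 = 24·121 + 0 → 121
gcd(121, 3025): 3025 = 25·121 + 0 → 121
gcd(121, 5929): 5929 = 49·121 + 0 → 121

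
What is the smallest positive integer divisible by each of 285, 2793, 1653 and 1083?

285 = 3 · 5 · 19; 2793 = 3 · 7² · 19; 1653 = 3 · 19 · 29; 1083 = 3 · 19²
lcm takes max exponent of each prime: 3 · 5 · 7² · 19² · 29 = 7694715

7694715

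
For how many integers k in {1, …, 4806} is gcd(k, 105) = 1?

105 = 3·5·7. Inclusion–exclusion on these primes:
4806 − ⌊4806/3⌋ − ⌊4806/5⌋ − ⌊4806/7⌋ + ⌊4806/15⌋ + ⌊4806/21⌋ + ⌊4806/35⌋ − ⌊4806/105⌋ = 2197

2197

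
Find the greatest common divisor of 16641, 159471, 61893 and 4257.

9

16641 = 3² · 43²; 159471 = 3² · 13 · 29 · 47; 61893 = 3² · 13 · 23²; 4257 = 3² · 11 · 43
gcd takes min exponent of each prime: 3² = 9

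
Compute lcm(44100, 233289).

23328900

44100 = 2² · 3² · 5² · 7²; 233289 = 3² · 7² · 23²
max exponents: 2² · 3² · 5² · 7² · 23² = 23328900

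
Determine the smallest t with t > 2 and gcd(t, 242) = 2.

242 = 2·121. Any t with gcd(t, 242) = 2 is a multiple of 2, say 2s, with s coprime to 121.
Need s > 2/2, so s ≥ 2. First s ≥ 2 with gcd(s, 121) = 1 is s = 2. Thus t = 2·2 = 4.

4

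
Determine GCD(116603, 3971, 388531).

gcd(116603, 3971): 116603 = 29·3971 + 1444; 3971 = 2·1444 + 1083; 1444 = 1·1083 + 361; 1083 = 3·361 + 0 → 361
gcd(361, 388531): 388531 = 1076·361 + 95; 361 = 3·95 + 76; 95 = 1·76 + 19; 76 = 4·19 + 0 → 19

19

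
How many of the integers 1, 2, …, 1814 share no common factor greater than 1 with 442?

788

442 = 2·13·17. Inclusion–exclusion on these primes:
1814 − ⌊1814/2⌋ − ⌊1814/13⌋ − ⌊1814/17⌋ + ⌊1814/26⌋ + ⌊1814/34⌋ + ⌊1814/221⌋ − ⌊1814/442⌋ = 788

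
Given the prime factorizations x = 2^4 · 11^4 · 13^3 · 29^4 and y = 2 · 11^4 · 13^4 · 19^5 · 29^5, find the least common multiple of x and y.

339799023732621409429616

max exponent per prime: 2^4 · 11^4 · 13^4 · 19^5 · 29^5 = 339799023732621409429616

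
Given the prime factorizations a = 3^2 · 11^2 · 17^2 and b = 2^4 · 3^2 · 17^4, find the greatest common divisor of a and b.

min exponent per shared prime: 3^2 · 17^2 = 2601

2601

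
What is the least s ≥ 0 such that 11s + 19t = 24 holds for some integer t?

16

gcd(11, 19) = 1 (Euclid: 19 = 1·11 + 8; 11 = 1·8 + 3; 8 = 2·3 + 2; 3 = 1·2 + 1; 2 = 2·1 + 0), and 1 | 24.
Extended Euclid: 11·(7) + 19·(-4) = 1. Scale by 24: s₀ = 168.
General solution s = s₀ + 19k; reducing mod 19 gives s = 16 (and t = -8).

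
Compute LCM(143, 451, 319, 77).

1190189

lcm(143, 451) = 143·451/gcd = 64493/11 = 5863
lcm(5863, 319) = 5863·319/gcd = 1870297/11 = 170027
lcm(170027, 77) = 170027·77/gcd = 13092079/11 = 1190189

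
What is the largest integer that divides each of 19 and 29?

Euclid: 29 = 1·19 + 10; 19 = 1·10 + 9; 10 = 1·9 + 1; 9 = 9·1 + 0. Last nonzero remainder: 1.

1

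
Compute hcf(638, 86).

2

638 = 2 · 11 · 29
86 = 2 · 43
Common: 2 = 2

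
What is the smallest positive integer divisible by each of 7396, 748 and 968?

lcm(7396, 748) = 7396·748/gcd = 5532208/4 = 1383052
lcm(1383052, 968) = 1383052·968/gcd = 1338794336/44 = 30427144

30427144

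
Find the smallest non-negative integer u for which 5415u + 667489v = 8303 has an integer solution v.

1604

Euclid: 667489 = 123·5415 + 1444; 5415 = 3·1444 + 1083; 1444 = 1·1083 + 361; 1083 = 3·361 + 0 → gcd = 361; 8303 = 361·23.
Back-substitution yields 5415·(-493) + 667489·(4) = 361, so one solution is u = -493·23 = -11339, v = 4·23 = 92.
Solutions in u differ by 667489/361 = 1849; the one in [0, 1849) is -11339 mod 1849 = 1604.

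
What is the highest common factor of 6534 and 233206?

Euclid: 233206 = 35·6534 + 4516; 6534 = 1·4516 + 2018; 4516 = 2·2018 + 480; 2018 = 4·480 + 98; 480 = 4·98 + 88; 98 = 1·88 + 10; 88 = 8·10 + 8; 10 = 1·8 + 2; 8 = 4·2 + 0. Last nonzero remainder: 2.

2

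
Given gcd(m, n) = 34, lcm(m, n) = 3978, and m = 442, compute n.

306

Using mn = gcd(m,n)·lcm(m,n) = 34·3978 = 135252, we get n = 135252/442 = 306.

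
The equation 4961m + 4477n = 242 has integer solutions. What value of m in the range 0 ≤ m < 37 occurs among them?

19

Reduce mod 4477: 4961m ≡ 242 (mod 4477). With g = gcd(4961, 4477) = 121 dividing 242, divide through: 41m ≡ 2 (mod 37).
Since gcd(41, 37) = 1, m ≡ 2·(41)⁻¹ ≡ 19 (mod 37). Smallest non-negative: 19.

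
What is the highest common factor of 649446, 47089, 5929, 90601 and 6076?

49

gcd(649446, 47089): 649446 = 13·47089 + 37289; 47089 = 1·37289 + 9800; 37289 = 3·9800 + 7889; 9800 = 1·7889 + 1911; 7889 = 4·1911 + 245; 1911 = 7·245 + 196; 245 = 1·196 + 49; 196 = 4·49 + 0 → 49
gcd(49, 5929): 5929 = 121·49 + 0 → 49
gcd(49, 90601): 90601 = 1849·49 + 0 → 49
gcd(49, 6076): 6076 = 124·49 + 0 → 49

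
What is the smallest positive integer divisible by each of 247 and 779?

247 = 13 · 19; 779 = 19 · 41
max exponents: 13 · 19 · 41 = 10127

10127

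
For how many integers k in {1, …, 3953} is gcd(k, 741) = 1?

Prime factors of 741: 3, 13, 19. Count integers ≤ 3953 divisible by none of them.
By inclusion–exclusion: 3953 − ⌊3953/3⌋ − ⌊3953/13⌋ − ⌊3953/19⌋ + ⌊3953/39⌋ + ⌊3953/57⌋ + ⌊3953/247⌋ − ⌊3953/741⌋ = 2305.

2305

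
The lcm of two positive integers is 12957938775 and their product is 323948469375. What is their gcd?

25

gcd·lcm = product, so gcd = 323948469375/12957938775 = 25.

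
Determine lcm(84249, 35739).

30413889

84249 = 3² · 11 · 23 · 37; 35739 = 3² · 11 · 19²
max exponents: 3² · 11 · 19² · 23 · 37 = 30413889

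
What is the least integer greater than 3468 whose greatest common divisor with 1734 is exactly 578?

gcd(t, 1734) = 578 forces 578 | t; write t = 578s. Then gcd(578s, 578·3) = 578·gcd(s, 3), so need gcd(s, 3) = 1.
578s > 3468 gives s ≥ 7. The least s ≥ 7 coprime to 3 is 7, so t = 578·7 = 4046.

4046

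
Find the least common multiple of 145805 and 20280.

591385080

gcd first: 145805 = 7·20280 + 3845; 20280 = 5·3845 + 1055; 3845 = 3·1055 + 680; 1055 = 1·680 + 375; 680 = 1·375 + 305; 375 = 1·305 + 70; 305 = 4·70 + 25; 70 = 2·25 + 20; 25 = 1·20 + 5; 20 = 4·5 + 0 → gcd = 5
lcm = 145805·20280/gcd = 2956925400/5 = 591385080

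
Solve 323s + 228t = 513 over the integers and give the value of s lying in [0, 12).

3

gcd(323, 228) = 19 (Euclid: 323 = 1·228 + 95; 228 = 2·95 + 38; 95 = 2·38 + 19; 38 = 2·19 + 0), and 19 | 513.
Extended Euclid: 323·(5) + 228·(-7) = 19. Scale by 27: s₀ = 135.
General solution s = s₀ + 12k; reducing mod 12 gives s = 3 (and t = -2).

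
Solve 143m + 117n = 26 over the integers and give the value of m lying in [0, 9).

1

Reduce mod 117: 143m ≡ 26 (mod 117). With g = gcd(143, 117) = 13 dividing 26, divide through: 11m ≡ 2 (mod 9).
Since gcd(11, 9) = 1, m ≡ 2·(11)⁻¹ ≡ 1 (mod 9). Smallest non-negative: 1.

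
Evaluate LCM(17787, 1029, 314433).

17787 = 3 · 7² · 11²; 1029 = 3 · 7³; 314433 = 3² · 7² · 23 · 31
lcm takes max exponent of each prime: 3² · 7³ · 11² · 23 · 31 = 266324751

266324751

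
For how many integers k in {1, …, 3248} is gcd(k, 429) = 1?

1818

Prime factors of 429: 3, 11, 13. Count integers ≤ 3248 divisible by none of them.
By inclusion–exclusion: 3248 − ⌊3248/3⌋ − ⌊3248/11⌋ − ⌊3248/13⌋ + ⌊3248/33⌋ + ⌊3248/39⌋ + ⌊3248/143⌋ − ⌊3248/429⌋ = 1818.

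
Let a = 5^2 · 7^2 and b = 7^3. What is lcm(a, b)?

8575

max exponent per prime: 5^2 · 7^3 = 8575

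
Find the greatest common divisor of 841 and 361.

841 = 29²
361 = 19²
Common: 1 = 1

1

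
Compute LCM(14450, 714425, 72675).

14450 = 2 · 5² · 17²; 714425 = 5² · 17 · 41²; 72675 = 3² · 5² · 17 · 19
lcm takes max exponent of each prime: 2 · 3² · 5² · 17² · 19 · 41² = 4153666950

4153666950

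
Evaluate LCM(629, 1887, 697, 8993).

40927143

lcm(629, 1887) = 629·1887/gcd = 1186923/629 = 1887
lcm(1887, 697) = 1887·697/gcd = 1315239/17 = 77367
lcm(77367, 8993) = 77367·8993/gcd = 695761431/17 = 40927143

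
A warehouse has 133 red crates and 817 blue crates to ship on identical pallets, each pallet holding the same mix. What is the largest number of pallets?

Euclid: 817 = 6·133 + 19; 133 = 7·19 + 0. Last nonzero remainder: 19.

19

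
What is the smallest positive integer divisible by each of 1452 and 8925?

1452 = 2² · 3 · 11²; 8925 = 3 · 5² · 7 · 17
max exponents: 2² · 3 · 5² · 7 · 11² · 17 = 4319700

4319700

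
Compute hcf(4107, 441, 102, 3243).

gcd(4107, 441): 4107 = 9·441 + 138; 441 = 3·138 + 27; 138 = 5·27 + 3; 27 = 9·3 + 0 → 3
gcd(3, 102): 102 = 34·3 + 0 → 3
gcd(3, 3243): 3243 = 1081·3 + 0 → 3

3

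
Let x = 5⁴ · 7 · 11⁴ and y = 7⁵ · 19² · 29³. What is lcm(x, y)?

max exponent per prime: 5⁴ · 7⁵ · 11⁴ · 19² · 29³ = 1354073234581326875

1354073234581326875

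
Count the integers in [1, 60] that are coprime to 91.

Prime factors of 91: 7, 13. Count integers ≤ 60 divisible by none of them.
By inclusion–exclusion: 60 − ⌊60/7⌋ − ⌊60/13⌋ + ⌊60/91⌋ = 48.

48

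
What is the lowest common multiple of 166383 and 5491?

166383 = 3² · 7 · 19 · 139; 5491 = 17² · 19
max exponents: 3² · 7 · 17² · 19 · 139 = 48084687

48084687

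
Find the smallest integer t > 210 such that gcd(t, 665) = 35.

245

gcd(t, 665) = 35 forces 35 | t; write t = 35s. Then gcd(35s, 35·19) = 35·gcd(s, 19), so need gcd(s, 19) = 1.
35s > 210 gives s ≥ 7. The least s ≥ 7 coprime to 19 is 7, so t = 35·7 = 245.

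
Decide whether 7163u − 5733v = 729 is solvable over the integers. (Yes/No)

gcd(7163, 5733): 7163 = 1·5733 + 1430; 5733 = 4·1430 + 13; 1430 = 110·13 + 0 → 13
13 does not divide 729, so a solution does not exist.

No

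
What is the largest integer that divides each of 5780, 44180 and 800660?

20

5780 = 2² · 5 · 17²; 44180 = 2² · 5 · 47²; 800660 = 2² · 5 · 7² · 19 · 43
gcd takes min exponent of each prime: 2² · 5 = 20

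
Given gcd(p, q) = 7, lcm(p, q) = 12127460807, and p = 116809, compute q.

Using pq = gcd(p,q)·lcm(p,q) = 7·12127460807 = 84892225649, we get q = 84892225649/116809 = 726761.

726761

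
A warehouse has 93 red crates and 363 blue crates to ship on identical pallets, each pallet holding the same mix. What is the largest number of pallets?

3

93 = 3 · 31
363 = 3 · 11²
Common: 3 = 3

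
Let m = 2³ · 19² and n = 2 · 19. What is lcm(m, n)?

2888

max exponent per prime: 2³ · 19² = 2888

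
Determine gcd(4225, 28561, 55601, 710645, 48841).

169

gcd(4225, 28561): 28561 = 6·4225 + 3211; 4225 = 1·3211 + 1014; 3211 = 3·1014 + 169; 1014 = 6·169 + 0 → 169
gcd(169, 55601): 55601 = 329·169 + 0 → 169
gcd(169, 710645): 710645 = 4205·169 + 0 → 169
gcd(169, 48841): 48841 = 289·169 + 0 → 169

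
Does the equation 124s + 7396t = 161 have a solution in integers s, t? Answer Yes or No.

No

By Bézout, 124s + 7396t = 161 has integer solutions iff gcd(124, 7396) | 161.
Euclid: 7396 = 59·124 + 80; 124 = 1·80 + 44; 80 = 1·44 + 36; 44 = 1·36 + 8; 36 = 4·8 + 4; 8 = 2·4 + 0. gcd = 4; 161 mod 4 = 1. No.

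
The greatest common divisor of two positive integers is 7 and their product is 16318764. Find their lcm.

2331252

Since gcd(a,b)·lcm(a,b) = ab, lcm = 16318764/7 = 2331252.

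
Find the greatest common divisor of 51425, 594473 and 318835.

51425 = 5² · 11² · 17; 594473 = 11² · 17³; 318835 = 5 · 11² · 17 · 31
gcd takes min exponent of each prime: 11² · 17 = 2057

2057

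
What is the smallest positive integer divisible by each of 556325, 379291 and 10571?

lcm(556325, 379291) = 556325·379291/gcd = 211009065575/11 = 19182642325
lcm(19182642325, 10571) = 19182642325·10571/gcd = 202779712017575/11 = 18434519274325

18434519274325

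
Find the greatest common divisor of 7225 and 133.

1

Euclid: 7225 = 54·133 + 43; 133 = 3·43 + 4; 43 = 10·4 + 3; 4 = 1·3 + 1; 3 = 3·1 + 0. Last nonzero remainder: 1.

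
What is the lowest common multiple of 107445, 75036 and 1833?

lcm(107445, 75036) = 107445·75036/gcd = 8062243020/39 = 206724180
lcm(206724180, 1833) = 206724180·1833/gcd = 378925421940/39 = 9716036460

9716036460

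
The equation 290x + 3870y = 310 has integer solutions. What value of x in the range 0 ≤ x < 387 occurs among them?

308

Euclid: 3870 = 13·290 + 100; 290 = 2·100 + 90; 100 = 1·90 + 10; 90 = 9·10 + 0 → gcd = 10; 310 = 10·31.
Back-substitution yields 290·(-40) + 3870·(3) = 10, so one solution is x = -40·31 = -1240, y = 3·31 = 93.
Solutions in x differ by 3870/10 = 387; the one in [0, 387) is -1240 mod 387 = 308.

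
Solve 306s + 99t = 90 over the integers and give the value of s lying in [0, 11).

10

Reduce mod 99: 306s ≡ 90 (mod 99). With g = gcd(306, 99) = 9 dividing 90, divide through: 34s ≡ 10 (mod 11).
Since gcd(34, 11) = 1, s ≡ 10·(34)⁻¹ ≡ 10 (mod 11). Smallest non-negative: 10.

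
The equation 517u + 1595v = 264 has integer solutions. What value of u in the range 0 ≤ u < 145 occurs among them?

gcd(517, 1595) = 11 (Euclid: 1595 = 3·517 + 44; 517 = 11·44 + 33; 44 = 1·33 + 11; 33 = 3·11 + 0), and 11 | 264.
Extended Euclid: 517·(-37) + 1595·(12) = 11. Scale by 24: u₀ = -888.
General solution u = u₀ + 145t; reducing mod 145 gives u = 127 (and v = -41).

127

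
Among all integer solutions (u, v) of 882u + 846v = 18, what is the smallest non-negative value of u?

24

Reduce mod 846: 882u ≡ 18 (mod 846). With g = gcd(882, 846) = 18 dividing 18, divide through: 49u ≡ 1 (mod 47).
Since gcd(49, 47) = 1, u ≡ 1·(49)⁻¹ ≡ 24 (mod 47). Smallest non-negative: 24.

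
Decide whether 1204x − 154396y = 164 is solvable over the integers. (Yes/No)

gcd(1204, 154396): 154396 = 128·1204 + 284; 1204 = 4·284 + 68; 284 = 4·68 + 12; 68 = 5·12 + 8; 12 = 1·8 + 4; 8 = 2·4 + 0 → 4
4 divides 164, so a solution exists.

Yes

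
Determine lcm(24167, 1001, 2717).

3214211

24167 = 11 · 13³; 1001 = 7 · 11 · 13; 2717 = 11 · 13 · 19
lcm takes max exponent of each prime: 7 · 11 · 13³ · 19 = 3214211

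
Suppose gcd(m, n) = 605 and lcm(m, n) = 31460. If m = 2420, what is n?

7865

Using mn = gcd(m,n)·lcm(m,n) = 605·31460 = 19033300, we get n = 19033300/2420 = 7865.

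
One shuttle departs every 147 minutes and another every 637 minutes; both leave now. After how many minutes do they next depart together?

1911

147 = 3 · 7²; 637 = 7² · 13
max exponents: 3 · 7² · 13 = 1911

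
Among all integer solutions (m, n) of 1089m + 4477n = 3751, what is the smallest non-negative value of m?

24

Reduce mod 4477: 1089m ≡ 3751 (mod 4477). With g = gcd(1089, 4477) = 121 dividing 3751, divide through: 9m ≡ 31 (mod 37).
Since gcd(9, 37) = 1, m ≡ 31·(9)⁻¹ ≡ 24 (mod 37). Smallest non-negative: 24.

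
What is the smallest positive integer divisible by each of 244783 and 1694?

489566

gcd first: 244783 = 144·1694 + 847; 1694 = 2·847 + 0 → gcd = 847
lcm = 244783·1694/gcd = 414662402/847 = 489566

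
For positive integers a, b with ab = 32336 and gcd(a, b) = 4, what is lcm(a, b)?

gcd·lcm = product, so lcm = 32336/4 = 8084.

8084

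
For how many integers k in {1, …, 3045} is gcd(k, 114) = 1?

962

114 = 2·3·19. Inclusion–exclusion on these primes:
3045 − ⌊3045/2⌋ − ⌊3045/3⌋ − ⌊3045/19⌋ + ⌊3045/6⌋ + ⌊3045/38⌋ + ⌊3045/57⌋ − ⌊3045/114⌋ = 962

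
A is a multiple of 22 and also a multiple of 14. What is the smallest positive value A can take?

gcd first: 22 = 1·14 + 8; 14 = 1·8 + 6; 8 = 1·6 + 2; 6 = 3·2 + 0 → gcd = 2
lcm = 22·14/gcd = 308/2 = 154

154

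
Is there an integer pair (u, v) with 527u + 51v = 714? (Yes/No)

Yes

gcd(527, 51): 527 = 10·51 + 17; 51 = 3·17 + 0 → 17
17 divides 714, so a solution exists.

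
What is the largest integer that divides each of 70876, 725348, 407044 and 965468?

gcd(70876, 725348): 725348 = 10·70876 + 16588; 70876 = 4·16588 + 4524; 16588 = 3·4524 + 3016; 4524 = 1·3016 + 1508; 3016 = 2·1508 + 0 → 1508
gcd(1508, 407044): 407044 = 269·1508 + 1392; 1508 = 1·1392 + 116; 1392 = 12·116 + 0 → 116
gcd(116, 965468): 965468 = 8323·116 + 0 → 116

116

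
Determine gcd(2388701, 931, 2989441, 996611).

2388701 = 7² · 29 · 41²; 931 = 7² · 19; 2989441 = 7² · 13² · 19²; 996611 = 7² · 11 · 43²
gcd takes min exponent of each prime: 7² = 49

49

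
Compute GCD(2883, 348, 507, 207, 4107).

3

gcd(2883, 348): 2883 = 8·348 + 99; 348 = 3·99 + 51; 99 = 1·51 + 48; 51 = 1·48 + 3; 48 = 16·3 + 0 → 3
gcd(3, 507): 507 = 169·3 + 0 → 3
gcd(3, 207): 207 = 69·3 + 0 → 3
gcd(3, 4107): 4107 = 1369·3 + 0 → 3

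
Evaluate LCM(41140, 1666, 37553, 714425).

lcm(41140, 1666) = 41140·1666/gcd = 68539240/34 = 2015860
lcm(2015860, 37553) = 2015860·37553/gcd = 75701590580/17 = 4453034740
lcm(4453034740, 714425) = 4453034740·714425/gcd = 3181359344124500/85 = 37427756989700

37427756989700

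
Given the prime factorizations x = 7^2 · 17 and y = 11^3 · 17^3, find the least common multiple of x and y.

320420947

max exponent per prime: 7^2 · 11^3 · 17^3 = 320420947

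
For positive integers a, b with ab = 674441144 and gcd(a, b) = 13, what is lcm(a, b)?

gcd·lcm = product, so lcm = 674441144/13 = 51880088.

51880088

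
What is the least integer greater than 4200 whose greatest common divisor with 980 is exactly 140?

4340

gcd(k, 980) = 140 forces 140 | k; write k = 140s. Then gcd(140s, 140·7) = 140·gcd(s, 7), so need gcd(s, 7) = 1.
140s > 4200 gives s ≥ 31. The least s ≥ 31 coprime to 7 is 31, so k = 140·31 = 4340.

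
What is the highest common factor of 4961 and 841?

1

Euclid: 4961 = 5·841 + 756; 841 = 1·756 + 85; 756 = 8·85 + 76; 85 = 1·76 + 9; 76 = 8·9 + 4; 9 = 2·4 + 1; 4 = 4·1 + 0. Last nonzero remainder: 1.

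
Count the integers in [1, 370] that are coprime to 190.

Prime factors of 190: 2, 5, 19. Count integers ≤ 370 divisible by none of them.
By inclusion–exclusion: 370 − ⌊370/2⌋ − ⌊370/5⌋ − ⌊370/19⌋ + ⌊370/10⌋ + ⌊370/38⌋ + ⌊370/95⌋ − ⌊370/190⌋ = 140.

140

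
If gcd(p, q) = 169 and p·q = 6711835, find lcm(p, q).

39715

Since gcd(p,q)·lcm(p,q) = pq, lcm = 6711835/169 = 39715.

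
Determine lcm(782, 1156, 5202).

239292

782 = 2 · 17 · 23; 1156 = 2² · 17²; 5202 = 2 · 3² · 17²
lcm takes max exponent of each prime: 2² · 3² · 17² · 23 = 239292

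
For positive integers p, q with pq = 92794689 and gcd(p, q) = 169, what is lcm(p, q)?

Since gcd(p,q)·lcm(p,q) = pq, lcm = 92794689/169 = 549081.

549081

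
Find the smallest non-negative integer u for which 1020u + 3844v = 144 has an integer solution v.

882

Euclid: 3844 = 3·1020 + 784; 1020 = 1·784 + 236; 784 = 3·236 + 76; 236 = 3·76 + 8; 76 = 9·8 + 4; 8 = 2·4 + 0 → gcd = 4; 144 = 4·36.
Back-substitution yields 1020·(-456) + 3844·(121) = 4, so one solution is u = -456·36 = -16416, v = 121·36 = 4356.
Solutions in u differ by 3844/4 = 961; the one in [0, 961) is -16416 mod 961 = 882.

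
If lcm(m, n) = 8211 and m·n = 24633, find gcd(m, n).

From gcd × lcm = mn: gcd = 24633 / 8211 = 3.

3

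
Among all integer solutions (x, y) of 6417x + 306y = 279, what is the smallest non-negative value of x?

Euclid: 6417 = 20·306 + 297; 306 = 1·297 + 9; 297 = 33·9 + 0 → gcd = 9; 279 = 9·31.
Back-substitution yields 6417·(-1) + 306·(21) = 9, so one solution is x = -1·31 = -31, y = 21·31 = 651.
Solutions in x differ by 306/9 = 34; the one in [0, 34) is -31 mod 34 = 3.

3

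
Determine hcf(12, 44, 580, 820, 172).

4

gcd(12, 44): 44 = 3·12 + 8; 12 = 1·8 + 4; 8 = 2·4 + 0 → 4
gcd(4, 580): 580 = 145·4 + 0 → 4
gcd(4, 820): 820 = 205·4 + 0 → 4
gcd(4, 172): 172 = 43·4 + 0 → 4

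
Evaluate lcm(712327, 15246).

12821886

gcd first: 712327 = 46·15246 + 11011; 15246 = 1·11011 + 4235; 11011 = 2·4235 + 2541; 4235 = 1·2541 + 1694; 2541 = 1·1694 + 847; 1694 = 2·847 + 0 → gcd = 847
lcm = 712327·15246/gcd = 10860137442/847 = 12821886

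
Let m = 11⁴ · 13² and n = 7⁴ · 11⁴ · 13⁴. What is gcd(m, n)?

min exponent per shared prime: 11⁴ · 13² = 2474329

2474329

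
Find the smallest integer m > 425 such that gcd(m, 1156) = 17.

gcd(m, 1156) = 17 forces 17 | m; write m = 17s. Then gcd(17s, 17·68) = 17·gcd(s, 68), so need gcd(s, 68) = 1.
17s > 425 gives s ≥ 26. The least s ≥ 26 coprime to 68 is 27, so m = 17·27 = 459.

459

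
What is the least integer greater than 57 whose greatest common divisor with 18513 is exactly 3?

gcd(m, 18513) = 3 forces 3 | m; write m = 3s. Then gcd(3s, 3·6171) = 3·gcd(s, 6171), so need gcd(s, 6171) = 1.
3s > 57 gives s ≥ 20. The least s ≥ 20 coprime to 6171 is 20, so m = 3·20 = 60.

60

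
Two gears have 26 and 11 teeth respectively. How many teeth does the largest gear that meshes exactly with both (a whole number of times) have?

Euclid: 26 = 2·11 + 4; 11 = 2·4 + 3; 4 = 1·3 + 1; 3 = 3·1 + 0. Last nonzero remainder: 1.

1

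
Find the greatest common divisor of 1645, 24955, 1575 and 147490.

1645 = 5 · 7 · 47; 24955 = 5 · 7 · 23 · 31; 1575 = 3² · 5² · 7; 147490 = 2 · 5 · 7³ · 43
gcd takes min exponent of each prime: 5 · 7 = 35

35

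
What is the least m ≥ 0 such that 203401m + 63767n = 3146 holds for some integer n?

327

Reduce mod 63767: 203401m ≡ 3146 (mod 63767). With g = gcd(203401, 63767) = 121 dividing 3146, divide through: 1681m ≡ 26 (mod 527).
Since gcd(1681, 527) = 1, m ≡ 26·(1681)⁻¹ ≡ 327 (mod 527). Smallest non-negative: 327.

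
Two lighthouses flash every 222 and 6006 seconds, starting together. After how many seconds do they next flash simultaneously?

222222

222 = 2 · 3 · 37; 6006 = 2 · 3 · 7 · 11 · 13
max exponents: 2 · 3 · 7 · 11 · 13 · 37 = 222222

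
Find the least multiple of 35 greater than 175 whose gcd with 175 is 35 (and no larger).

210

Multiples of 35 above 175: 35·6, 35·7, … . Need the cofactor coprime to 175/35 = 5.
Checking s = 6, 7, … the first with gcd(s, 5) = 1 is s = 6, giving 210.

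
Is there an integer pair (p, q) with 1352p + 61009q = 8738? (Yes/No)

By Bézout, 1352p + 61009q = 8738 has integer solutions iff gcd(1352, 61009) | 8738.
Euclid: 61009 = 45·1352 + 169; 1352 = 8·169 + 0. gcd = 169; 8738 mod 169 = 119. No.

No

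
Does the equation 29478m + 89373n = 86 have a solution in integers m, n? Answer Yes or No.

No

gcd(29478, 89373): 89373 = 3·29478 + 939; 29478 = 31·939 + 369; 939 = 2·369 + 201; 369 = 1·201 + 168; 201 = 1·168 + 33; 168 = 5·33 + 3; 33 = 11·3 + 0 → 3
3 does not divide 86, so a solution does not exist.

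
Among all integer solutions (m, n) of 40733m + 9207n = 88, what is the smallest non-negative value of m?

191

Reduce mod 9207: 40733m ≡ 88 (mod 9207). With g = gcd(40733, 9207) = 11 dividing 88, divide through: 3703m ≡ 8 (mod 837).
Since gcd(3703, 837) = 1, m ≡ 8·(3703)⁻¹ ≡ 191 (mod 837). Smallest non-negative: 191.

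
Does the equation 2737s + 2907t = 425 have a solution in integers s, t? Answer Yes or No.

gcd(2737, 2907): 2907 = 1·2737 + 170; 2737 = 16·170 + 17; 170 = 10·17 + 0 → 17
17 divides 425, so a solution exists.

Yes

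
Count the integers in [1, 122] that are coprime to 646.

54

Prime factors of 646: 2, 17, 19. Count integers ≤ 122 divisible by none of them.
By inclusion–exclusion: 122 − ⌊122/2⌋ − ⌊122/17⌋ − ⌊122/19⌋ + ⌊122/34⌋ + ⌊122/38⌋ + ⌊122/323⌋ − ⌊122/646⌋ = 54.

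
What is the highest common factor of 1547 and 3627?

13

Euclid: 3627 = 2·1547 + 533; 1547 = 2·533 + 481; 533 = 1·481 + 52; 481 = 9·52 + 13; 52 = 4·13 + 0. Last nonzero remainder: 13.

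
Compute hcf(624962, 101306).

2

624962 = 2 · 13² · 43²
101306 = 2 · 37³
Common: 2 = 2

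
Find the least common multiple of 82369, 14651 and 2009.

24628331

82369 = 7² · 41²; 14651 = 7² · 13 · 23; 2009 = 7² · 41
lcm takes max exponent of each prime: 7² · 13 · 23 · 41² = 24628331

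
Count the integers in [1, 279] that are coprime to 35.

35 = 5·7. Inclusion–exclusion on these primes:
279 − ⌊279/5⌋ − ⌊279/7⌋ + ⌊279/35⌋ = 192

192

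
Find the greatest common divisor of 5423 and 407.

Euclid: 5423 = 13·407 + 132; 407 = 3·132 + 11; 132 = 12·11 + 0. Last nonzero remainder: 11.

11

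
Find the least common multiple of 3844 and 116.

111476

gcd first: 3844 = 33·116 + 16; 116 = 7·16 + 4; 16 = 4·4 + 0 → gcd = 4
lcm = 3844·116/gcd = 445904/4 = 111476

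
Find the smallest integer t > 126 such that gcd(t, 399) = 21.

147

gcd(t, 399) = 21 forces 21 | t; write t = 21s. Then gcd(21s, 21·19) = 21·gcd(s, 19), so need gcd(s, 19) = 1.
21s > 126 gives s ≥ 7. The least s ≥ 7 coprime to 19 is 7, so t = 21·7 = 147.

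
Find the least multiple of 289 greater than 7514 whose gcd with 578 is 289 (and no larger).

7803

578 = 289·2. Any k with gcd(k, 578) = 289 is a multiple of 289, say 289s, with s coprime to 2.
Need s > 7514/289, so s ≥ 27. First s ≥ 27 with gcd(s, 2) = 1 is s = 27. Thus k = 289·27 = 7803.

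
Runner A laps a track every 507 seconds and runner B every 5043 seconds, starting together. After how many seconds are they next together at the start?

852267

507 = 3 · 13²; 5043 = 3 · 41²
max exponents: 3 · 13² · 41² = 852267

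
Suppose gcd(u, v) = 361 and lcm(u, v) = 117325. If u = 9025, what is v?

Using uv = gcd(u,v)·lcm(u,v) = 361·117325 = 42354325, we get v = 42354325/9025 = 4693.

4693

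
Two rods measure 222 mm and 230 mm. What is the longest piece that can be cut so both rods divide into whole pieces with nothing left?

222 = 2 · 3 · 37
230 = 2 · 5 · 23
Common: 2 = 2

2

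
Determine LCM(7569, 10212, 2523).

25764876

7569 = 3² · 29²; 10212 = 2² · 3 · 23 · 37; 2523 = 3 · 29²
lcm takes max exponent of each prime: 2² · 3² · 23 · 29² · 37 = 25764876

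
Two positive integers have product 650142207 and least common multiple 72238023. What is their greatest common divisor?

9

From gcd × lcm = uv: gcd = 650142207 / 72238023 = 9.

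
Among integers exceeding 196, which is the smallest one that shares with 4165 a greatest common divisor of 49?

gcd(t, 4165) = 49 forces 49 | t; write t = 49s. Then gcd(49s, 49·85) = 49·gcd(s, 85), so need gcd(s, 85) = 1.
49s > 196 gives s ≥ 5. The least s ≥ 5 coprime to 85 is 6, so t = 49·6 = 294.

294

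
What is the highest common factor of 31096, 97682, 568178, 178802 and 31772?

338

gcd(31096, 97682): 97682 = 3·31096 + 4394; 31096 = 7·4394 + 338; 4394 = 13·338 + 0 → 338
gcd(338, 568178): 568178 = 1681·338 + 0 → 338
gcd(338, 178802): 178802 = 529·338 + 0 → 338
gcd(338, 31772): 31772 = 94·338 + 0 → 338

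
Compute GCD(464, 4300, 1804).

gcd(464, 4300): 4300 = 9·464 + 124; 464 = 3·124 + 92; 124 = 1·92 + 32; 92 = 2·32 + 28; 32 = 1·28 + 4; 28 = 7·4 + 0 → 4
gcd(4, 1804): 1804 = 451·4 + 0 → 4

4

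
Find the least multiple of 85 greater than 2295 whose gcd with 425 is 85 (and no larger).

2380

425 = 85·5. Any k with gcd(k, 425) = 85 is a multiple of 85, say 85s, with s coprime to 5.
Need s > 2295/85, so s ≥ 28. First s ≥ 28 with gcd(s, 5) = 1 is s = 28. Thus k = 85·28 = 2380.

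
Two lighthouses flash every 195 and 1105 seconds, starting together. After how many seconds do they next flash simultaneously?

195 = 3 · 5 · 13; 1105 = 5 · 13 · 17
max exponents: 3 · 5 · 13 · 17 = 3315

3315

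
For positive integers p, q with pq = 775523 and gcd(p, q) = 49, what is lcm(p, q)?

Since gcd(p,q)·lcm(p,q) = pq, lcm = 775523/49 = 15827.

15827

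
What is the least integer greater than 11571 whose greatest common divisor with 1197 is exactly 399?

1197 = 399·3. Any k with gcd(k, 1197) = 399 is a multiple of 399, say 399s, with s coprime to 3.
Need s > 11571/399, so s ≥ 30. First s ≥ 30 with gcd(s, 3) = 1 is s = 31. Thus k = 399·31 = 12369.

12369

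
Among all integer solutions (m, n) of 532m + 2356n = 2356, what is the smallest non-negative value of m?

Reduce mod 2356: 532m ≡ 2356 (mod 2356). With g = gcd(532, 2356) = 76 dividing 2356, divide through: 7m ≡ 31 (mod 31).
Since gcd(7, 31) = 1, m ≡ 31·(7)⁻¹ ≡ 0 (mod 31). Smallest non-negative: 0.

0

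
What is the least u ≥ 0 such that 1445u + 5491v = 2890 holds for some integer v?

2

Reduce mod 5491: 1445u ≡ 2890 (mod 5491). With g = gcd(1445, 5491) = 289 dividing 2890, divide through: 5u ≡ 10 (mod 19).
Since gcd(5, 19) = 1, u ≡ 10·(5)⁻¹ ≡ 2 (mod 19). Smallest non-negative: 2.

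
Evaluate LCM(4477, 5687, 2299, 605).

19989805

lcm(4477, 5687) = 4477·5687/gcd = 25460699/121 = 210419
lcm(210419, 2299) = 210419·2299/gcd = 483753281/121 = 3997961
lcm(3997961, 605) = 3997961·605/gcd = 2418766405/121 = 19989805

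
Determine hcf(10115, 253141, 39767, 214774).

7

10115 = 5 · 7 · 17²; 253141 = 7 · 29² · 43; 39767 = 7 · 13 · 19 · 23; 214774 = 2 · 7 · 23² · 29
gcd takes min exponent of each prime: 7 = 7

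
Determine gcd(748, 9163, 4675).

gcd(748, 9163): 9163 = 12·748 + 187; 748 = 4·187 + 0 → 187
gcd(187, 4675): 4675 = 25·187 + 0 → 187

187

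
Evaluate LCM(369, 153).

6273

369 = 3² · 41; 153 = 3² · 17
max exponents: 3² · 17 · 41 = 6273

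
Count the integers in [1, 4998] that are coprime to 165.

Prime factors of 165: 3, 5, 11. Count integers ≤ 4998 divisible by none of them.
By inclusion–exclusion: 4998 − ⌊4998/3⌋ − ⌊4998/5⌋ − ⌊4998/11⌋ + ⌊4998/15⌋ + ⌊4998/33⌋ + ⌊4998/55⌋ − ⌊4998/165⌋ = 2423.

2423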